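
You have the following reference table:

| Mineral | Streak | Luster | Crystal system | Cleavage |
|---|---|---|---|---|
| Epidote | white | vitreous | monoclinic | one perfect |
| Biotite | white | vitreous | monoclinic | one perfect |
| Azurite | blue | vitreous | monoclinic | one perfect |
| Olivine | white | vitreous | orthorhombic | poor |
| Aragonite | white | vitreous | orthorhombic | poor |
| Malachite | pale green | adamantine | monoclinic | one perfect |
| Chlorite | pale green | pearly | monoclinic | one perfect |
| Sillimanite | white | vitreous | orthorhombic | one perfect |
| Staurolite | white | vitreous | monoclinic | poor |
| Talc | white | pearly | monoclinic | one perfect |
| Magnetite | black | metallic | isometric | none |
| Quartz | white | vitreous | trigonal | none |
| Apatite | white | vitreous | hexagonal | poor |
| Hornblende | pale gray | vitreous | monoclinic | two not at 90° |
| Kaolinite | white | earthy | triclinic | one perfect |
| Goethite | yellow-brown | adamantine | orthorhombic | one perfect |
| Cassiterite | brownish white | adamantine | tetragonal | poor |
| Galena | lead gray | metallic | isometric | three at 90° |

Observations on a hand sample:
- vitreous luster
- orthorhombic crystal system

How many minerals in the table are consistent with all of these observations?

3

Vitreous luster — narrows the field to Epidote, Biotite, Azurite, Olivine, Aragonite, Sillimanite, Staurolite, Quartz, Apatite, Hornblende.
Orthorhombic crystal system — Olivine, Aragonite, Sillimanite remain.
Remaining candidates: Aragonite, Olivine, Sillimanite.
That is 3 minerals.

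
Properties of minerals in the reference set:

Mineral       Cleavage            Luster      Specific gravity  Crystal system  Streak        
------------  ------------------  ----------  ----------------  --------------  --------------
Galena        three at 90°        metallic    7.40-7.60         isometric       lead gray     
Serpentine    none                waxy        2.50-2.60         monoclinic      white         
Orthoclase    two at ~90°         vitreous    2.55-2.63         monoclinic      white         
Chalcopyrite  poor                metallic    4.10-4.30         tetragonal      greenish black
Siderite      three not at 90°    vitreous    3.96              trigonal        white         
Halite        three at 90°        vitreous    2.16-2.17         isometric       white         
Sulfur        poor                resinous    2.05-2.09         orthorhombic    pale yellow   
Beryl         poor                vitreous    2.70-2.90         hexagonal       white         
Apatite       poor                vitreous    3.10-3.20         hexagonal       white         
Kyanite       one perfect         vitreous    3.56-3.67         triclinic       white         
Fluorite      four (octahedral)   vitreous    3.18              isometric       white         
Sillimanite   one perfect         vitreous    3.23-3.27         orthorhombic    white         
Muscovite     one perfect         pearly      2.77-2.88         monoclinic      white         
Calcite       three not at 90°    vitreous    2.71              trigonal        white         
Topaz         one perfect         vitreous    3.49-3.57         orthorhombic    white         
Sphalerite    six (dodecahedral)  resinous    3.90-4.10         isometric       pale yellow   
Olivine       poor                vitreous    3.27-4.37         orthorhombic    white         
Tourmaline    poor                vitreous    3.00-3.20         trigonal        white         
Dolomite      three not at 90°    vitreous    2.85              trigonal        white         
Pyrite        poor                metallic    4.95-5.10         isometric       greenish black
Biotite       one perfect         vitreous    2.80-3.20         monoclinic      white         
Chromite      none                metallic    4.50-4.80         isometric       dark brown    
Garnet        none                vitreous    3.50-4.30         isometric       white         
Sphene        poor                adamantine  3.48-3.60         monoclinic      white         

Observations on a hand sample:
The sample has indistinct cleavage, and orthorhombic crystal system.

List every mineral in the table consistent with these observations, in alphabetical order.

Indistinct cleavage — leaves Chalcopyrite, Sulfur, Beryl, Apatite, Olivine, Tourmaline, Pyrite, Sphene.
Orthorhombic crystal system — narrows the field to Sulfur, Olivine.
Consistent with every observation: Olivine, Sulfur.

Olivine, Sulfur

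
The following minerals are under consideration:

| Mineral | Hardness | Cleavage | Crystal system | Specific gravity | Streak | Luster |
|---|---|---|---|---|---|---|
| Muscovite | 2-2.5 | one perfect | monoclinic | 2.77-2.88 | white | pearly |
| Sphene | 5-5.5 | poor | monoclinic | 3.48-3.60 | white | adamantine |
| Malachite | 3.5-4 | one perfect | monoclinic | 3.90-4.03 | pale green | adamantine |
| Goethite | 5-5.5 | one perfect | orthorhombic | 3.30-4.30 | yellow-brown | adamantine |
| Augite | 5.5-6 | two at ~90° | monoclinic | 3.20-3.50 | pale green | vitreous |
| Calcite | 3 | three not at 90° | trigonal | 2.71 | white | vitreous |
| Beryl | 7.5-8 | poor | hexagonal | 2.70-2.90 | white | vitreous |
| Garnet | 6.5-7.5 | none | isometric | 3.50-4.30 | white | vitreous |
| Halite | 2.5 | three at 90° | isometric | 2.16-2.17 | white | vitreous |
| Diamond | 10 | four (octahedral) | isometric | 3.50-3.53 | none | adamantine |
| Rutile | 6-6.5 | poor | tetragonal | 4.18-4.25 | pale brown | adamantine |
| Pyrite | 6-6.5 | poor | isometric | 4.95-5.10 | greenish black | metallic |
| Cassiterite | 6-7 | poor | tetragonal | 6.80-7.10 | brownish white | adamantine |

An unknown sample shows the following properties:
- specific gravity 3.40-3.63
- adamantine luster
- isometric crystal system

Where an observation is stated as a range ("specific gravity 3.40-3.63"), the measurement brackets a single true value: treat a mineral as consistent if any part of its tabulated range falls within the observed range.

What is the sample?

Diamond

Specific gravity 3.40-3.63 — narrows the field to Sphene, Goethite, Augite, Garnet, Diamond.
Adamantine luster excludes Augite, Garnet.
Isometric crystal system — narrows the field to Diamond.
Diamond is the sole remaining match.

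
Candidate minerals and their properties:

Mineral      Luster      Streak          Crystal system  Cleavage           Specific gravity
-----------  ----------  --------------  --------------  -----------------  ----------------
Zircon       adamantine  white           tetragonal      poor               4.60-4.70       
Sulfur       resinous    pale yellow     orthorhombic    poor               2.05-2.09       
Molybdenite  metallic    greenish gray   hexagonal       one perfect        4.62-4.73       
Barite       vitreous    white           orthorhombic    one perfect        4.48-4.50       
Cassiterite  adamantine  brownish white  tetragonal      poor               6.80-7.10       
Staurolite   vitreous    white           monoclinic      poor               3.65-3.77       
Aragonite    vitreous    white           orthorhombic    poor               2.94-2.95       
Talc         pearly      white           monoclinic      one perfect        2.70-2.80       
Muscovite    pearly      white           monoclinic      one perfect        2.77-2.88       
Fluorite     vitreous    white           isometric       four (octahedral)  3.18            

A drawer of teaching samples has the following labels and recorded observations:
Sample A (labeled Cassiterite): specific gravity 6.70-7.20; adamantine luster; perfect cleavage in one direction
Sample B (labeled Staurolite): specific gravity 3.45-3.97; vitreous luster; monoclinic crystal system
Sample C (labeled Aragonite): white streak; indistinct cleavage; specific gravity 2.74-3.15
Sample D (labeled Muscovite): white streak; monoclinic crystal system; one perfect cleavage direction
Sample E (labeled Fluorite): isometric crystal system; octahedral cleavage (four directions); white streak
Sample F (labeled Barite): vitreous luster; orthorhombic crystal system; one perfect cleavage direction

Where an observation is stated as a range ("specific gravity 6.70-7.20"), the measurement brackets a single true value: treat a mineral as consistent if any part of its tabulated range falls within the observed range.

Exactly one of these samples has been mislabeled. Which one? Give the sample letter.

Sample A: perfect cleavage in one direction is outside the reference for Cassiterite (cleavage poor) — mislabeled.
Sample B: observations are consistent with Staurolite.
Sample C: observations are consistent with Aragonite.
Sample D: observations are consistent with Muscovite.
Sample E: observations are consistent with Fluorite.
Sample F: observations are consistent with Barite.
Only sample A is inconsistent with its label.

A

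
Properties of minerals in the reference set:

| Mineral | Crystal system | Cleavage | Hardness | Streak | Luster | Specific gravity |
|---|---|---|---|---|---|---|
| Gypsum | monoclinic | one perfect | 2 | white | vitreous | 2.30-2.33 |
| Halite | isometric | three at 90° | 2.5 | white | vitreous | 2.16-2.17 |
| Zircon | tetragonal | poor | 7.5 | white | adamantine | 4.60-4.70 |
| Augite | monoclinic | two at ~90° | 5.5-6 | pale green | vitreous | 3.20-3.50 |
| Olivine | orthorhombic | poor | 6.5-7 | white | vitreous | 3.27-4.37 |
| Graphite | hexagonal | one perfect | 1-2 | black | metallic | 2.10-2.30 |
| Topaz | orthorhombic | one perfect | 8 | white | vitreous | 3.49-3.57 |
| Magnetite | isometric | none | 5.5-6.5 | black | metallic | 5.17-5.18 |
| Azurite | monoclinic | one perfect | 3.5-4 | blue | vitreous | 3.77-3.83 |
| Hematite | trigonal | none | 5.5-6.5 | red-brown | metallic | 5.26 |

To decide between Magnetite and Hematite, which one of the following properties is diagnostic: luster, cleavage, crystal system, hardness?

crystal system

Luster: both metallic — identical.
Cleavage: both none — identical.
Crystal system: Magnetite isometric, Hematite trigonal — different.
Hardness: both 5.5-6.5 — identical.
Crystal system is the diagnostic property here.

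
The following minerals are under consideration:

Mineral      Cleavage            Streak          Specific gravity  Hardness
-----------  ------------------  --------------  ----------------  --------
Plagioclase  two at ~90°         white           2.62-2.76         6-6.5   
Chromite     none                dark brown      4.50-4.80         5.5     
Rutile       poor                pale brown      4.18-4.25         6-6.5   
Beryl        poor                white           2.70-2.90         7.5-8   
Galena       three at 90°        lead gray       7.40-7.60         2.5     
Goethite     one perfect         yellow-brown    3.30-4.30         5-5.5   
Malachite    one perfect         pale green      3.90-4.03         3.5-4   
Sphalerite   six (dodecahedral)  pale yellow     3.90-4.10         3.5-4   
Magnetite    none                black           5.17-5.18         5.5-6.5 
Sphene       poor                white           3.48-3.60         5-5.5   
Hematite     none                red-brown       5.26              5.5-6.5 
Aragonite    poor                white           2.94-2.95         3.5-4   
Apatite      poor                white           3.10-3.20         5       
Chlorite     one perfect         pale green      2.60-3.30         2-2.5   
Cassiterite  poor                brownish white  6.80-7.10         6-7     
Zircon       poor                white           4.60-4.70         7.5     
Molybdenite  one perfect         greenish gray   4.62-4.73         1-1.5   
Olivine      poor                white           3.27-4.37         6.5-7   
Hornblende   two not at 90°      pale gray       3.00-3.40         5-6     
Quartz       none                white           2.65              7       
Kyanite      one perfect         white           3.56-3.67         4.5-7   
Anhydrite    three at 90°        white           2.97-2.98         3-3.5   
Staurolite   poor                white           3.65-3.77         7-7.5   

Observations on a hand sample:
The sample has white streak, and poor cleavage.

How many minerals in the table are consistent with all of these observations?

White streak: leaves Plagioclase, Beryl, Sphene, Aragonite, Apatite, Zircon, Olivine, Quartz, Kyanite, Anhydrite, Staurolite.
Poor cleavage excludes Plagioclase, Quartz, Kyanite, Anhydrite.
Consistent with every observation: Apatite, Aragonite, Beryl, Olivine, Sphene, Staurolite, Zircon.
That is 7 minerals.

7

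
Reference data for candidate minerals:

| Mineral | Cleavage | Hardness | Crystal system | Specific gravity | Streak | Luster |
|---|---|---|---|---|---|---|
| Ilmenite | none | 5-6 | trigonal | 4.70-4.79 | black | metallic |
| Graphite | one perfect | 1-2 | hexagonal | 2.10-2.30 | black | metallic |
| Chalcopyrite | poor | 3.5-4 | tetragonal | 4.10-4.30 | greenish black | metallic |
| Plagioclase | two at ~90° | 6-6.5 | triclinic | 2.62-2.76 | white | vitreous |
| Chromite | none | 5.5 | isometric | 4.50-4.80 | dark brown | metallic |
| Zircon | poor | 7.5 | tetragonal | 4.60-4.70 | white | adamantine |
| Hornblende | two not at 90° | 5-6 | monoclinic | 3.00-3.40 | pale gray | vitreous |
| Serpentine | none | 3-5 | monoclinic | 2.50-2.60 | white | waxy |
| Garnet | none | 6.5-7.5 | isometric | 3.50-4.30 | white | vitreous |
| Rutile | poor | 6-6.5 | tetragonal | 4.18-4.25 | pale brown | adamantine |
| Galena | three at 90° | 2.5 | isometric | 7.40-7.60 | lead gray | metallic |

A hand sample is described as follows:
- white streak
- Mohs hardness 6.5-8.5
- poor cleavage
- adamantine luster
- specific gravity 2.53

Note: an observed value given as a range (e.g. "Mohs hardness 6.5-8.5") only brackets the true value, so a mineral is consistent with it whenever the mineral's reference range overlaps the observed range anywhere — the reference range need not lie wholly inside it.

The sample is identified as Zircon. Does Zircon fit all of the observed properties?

Inconsistent

White streak — consistent with Zircon (white streak).
Mohs hardness 6.5-8.5 — consistent with Zircon (hardness 7.5).
Poor cleavage — consistent with Zircon (cleavage poor).
Adamantine luster — consistent with Zircon (adamantine luster).
Specific gravity 2.53 — Zircon has SG 4.60-4.70; a mismatch.
The specific gravity observation rules out Zircon.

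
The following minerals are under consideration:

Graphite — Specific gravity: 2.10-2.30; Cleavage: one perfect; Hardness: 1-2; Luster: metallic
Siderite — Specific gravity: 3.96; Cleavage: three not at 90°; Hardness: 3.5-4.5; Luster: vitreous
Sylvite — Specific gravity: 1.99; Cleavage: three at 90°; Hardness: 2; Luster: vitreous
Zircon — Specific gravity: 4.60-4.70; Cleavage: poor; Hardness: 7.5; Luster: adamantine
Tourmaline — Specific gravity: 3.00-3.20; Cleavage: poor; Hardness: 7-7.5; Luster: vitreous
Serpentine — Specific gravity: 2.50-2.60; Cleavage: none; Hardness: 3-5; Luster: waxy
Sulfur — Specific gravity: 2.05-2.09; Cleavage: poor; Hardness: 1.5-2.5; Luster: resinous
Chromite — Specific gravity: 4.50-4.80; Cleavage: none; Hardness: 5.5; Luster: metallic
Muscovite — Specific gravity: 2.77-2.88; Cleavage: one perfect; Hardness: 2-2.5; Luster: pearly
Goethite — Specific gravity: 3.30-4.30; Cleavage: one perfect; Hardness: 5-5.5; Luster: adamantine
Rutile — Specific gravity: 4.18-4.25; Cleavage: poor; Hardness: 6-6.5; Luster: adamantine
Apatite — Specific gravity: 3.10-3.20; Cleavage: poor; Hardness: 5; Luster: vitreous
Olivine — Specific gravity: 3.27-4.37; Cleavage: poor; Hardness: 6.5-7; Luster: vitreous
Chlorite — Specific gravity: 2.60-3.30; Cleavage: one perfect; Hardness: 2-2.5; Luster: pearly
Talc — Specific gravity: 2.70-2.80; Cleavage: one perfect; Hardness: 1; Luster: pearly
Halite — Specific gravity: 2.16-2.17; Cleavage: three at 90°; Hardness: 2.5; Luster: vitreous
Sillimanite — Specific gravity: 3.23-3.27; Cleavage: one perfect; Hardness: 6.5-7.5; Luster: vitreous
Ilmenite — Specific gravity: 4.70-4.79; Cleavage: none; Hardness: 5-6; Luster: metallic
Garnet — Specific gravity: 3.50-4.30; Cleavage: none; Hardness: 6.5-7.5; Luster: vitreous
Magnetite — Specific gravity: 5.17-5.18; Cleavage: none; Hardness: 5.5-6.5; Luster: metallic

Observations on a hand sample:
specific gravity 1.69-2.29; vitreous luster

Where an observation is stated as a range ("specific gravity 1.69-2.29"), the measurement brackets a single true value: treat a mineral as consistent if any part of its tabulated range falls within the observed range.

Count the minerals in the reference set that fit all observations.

Specific gravity 1.69-2.29: only Graphite, Sylvite, Sulfur, Halite remain.
Vitreous luster is inconsistent with Graphite, Sulfur.
The minerals that satisfy all observations are Halite, Sylvite.
That is 2 minerals.

2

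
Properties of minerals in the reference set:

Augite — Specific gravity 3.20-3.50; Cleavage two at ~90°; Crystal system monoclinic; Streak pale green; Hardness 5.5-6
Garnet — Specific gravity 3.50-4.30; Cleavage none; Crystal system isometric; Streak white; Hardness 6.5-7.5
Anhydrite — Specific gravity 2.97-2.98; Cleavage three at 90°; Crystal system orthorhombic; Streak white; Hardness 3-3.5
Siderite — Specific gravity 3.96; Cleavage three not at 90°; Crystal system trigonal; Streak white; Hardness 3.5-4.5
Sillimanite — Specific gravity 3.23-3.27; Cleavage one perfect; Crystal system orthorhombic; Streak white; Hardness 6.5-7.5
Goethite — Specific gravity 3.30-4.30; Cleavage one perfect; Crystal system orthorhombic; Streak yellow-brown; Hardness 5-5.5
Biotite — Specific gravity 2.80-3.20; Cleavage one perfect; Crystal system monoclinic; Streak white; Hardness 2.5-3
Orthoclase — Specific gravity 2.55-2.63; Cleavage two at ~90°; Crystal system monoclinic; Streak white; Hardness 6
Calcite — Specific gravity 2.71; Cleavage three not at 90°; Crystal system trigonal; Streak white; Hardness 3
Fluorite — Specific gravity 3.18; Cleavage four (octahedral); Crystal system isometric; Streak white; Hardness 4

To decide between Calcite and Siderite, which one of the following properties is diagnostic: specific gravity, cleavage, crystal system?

specific gravity

Specific gravity: Calcite 2.71, Siderite 3.96 — these differ.
Cleavage: both three not at 90° — identical.
Crystal system: both trigonal — identical.
Only specific gravity differs between Calcite and Siderite among the listed tests.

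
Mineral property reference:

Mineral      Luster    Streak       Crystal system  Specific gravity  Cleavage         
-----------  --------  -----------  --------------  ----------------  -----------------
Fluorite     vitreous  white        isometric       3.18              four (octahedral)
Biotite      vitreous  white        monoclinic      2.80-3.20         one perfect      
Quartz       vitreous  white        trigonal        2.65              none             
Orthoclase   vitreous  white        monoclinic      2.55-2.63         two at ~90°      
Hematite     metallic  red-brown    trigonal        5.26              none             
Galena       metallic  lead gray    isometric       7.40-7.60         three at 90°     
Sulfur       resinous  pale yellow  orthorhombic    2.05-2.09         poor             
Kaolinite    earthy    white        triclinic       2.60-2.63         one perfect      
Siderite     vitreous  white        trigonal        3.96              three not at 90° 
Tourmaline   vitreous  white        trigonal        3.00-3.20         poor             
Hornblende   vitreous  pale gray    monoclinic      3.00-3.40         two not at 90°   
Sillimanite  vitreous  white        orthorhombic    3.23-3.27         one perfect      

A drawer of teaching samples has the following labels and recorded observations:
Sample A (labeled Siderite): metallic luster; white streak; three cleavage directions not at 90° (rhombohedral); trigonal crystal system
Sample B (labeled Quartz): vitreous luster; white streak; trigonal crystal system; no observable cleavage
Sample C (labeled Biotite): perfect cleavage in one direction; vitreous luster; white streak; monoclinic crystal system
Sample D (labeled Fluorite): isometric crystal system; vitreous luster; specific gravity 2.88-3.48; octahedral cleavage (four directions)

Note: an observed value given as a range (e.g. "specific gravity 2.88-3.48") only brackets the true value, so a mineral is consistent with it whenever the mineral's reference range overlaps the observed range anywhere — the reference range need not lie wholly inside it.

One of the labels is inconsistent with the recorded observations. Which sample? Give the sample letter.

Sample A: metallic luster is outside the reference for Siderite (vitreous luster) — mislabeled.
Sample B: every observation is compatible with the reference values for Quartz.
Sample C: every observation is compatible with the reference values for Biotite.
Sample D: every observation is compatible with the reference values for Fluorite.
Only sample A is inconsistent with its label.

A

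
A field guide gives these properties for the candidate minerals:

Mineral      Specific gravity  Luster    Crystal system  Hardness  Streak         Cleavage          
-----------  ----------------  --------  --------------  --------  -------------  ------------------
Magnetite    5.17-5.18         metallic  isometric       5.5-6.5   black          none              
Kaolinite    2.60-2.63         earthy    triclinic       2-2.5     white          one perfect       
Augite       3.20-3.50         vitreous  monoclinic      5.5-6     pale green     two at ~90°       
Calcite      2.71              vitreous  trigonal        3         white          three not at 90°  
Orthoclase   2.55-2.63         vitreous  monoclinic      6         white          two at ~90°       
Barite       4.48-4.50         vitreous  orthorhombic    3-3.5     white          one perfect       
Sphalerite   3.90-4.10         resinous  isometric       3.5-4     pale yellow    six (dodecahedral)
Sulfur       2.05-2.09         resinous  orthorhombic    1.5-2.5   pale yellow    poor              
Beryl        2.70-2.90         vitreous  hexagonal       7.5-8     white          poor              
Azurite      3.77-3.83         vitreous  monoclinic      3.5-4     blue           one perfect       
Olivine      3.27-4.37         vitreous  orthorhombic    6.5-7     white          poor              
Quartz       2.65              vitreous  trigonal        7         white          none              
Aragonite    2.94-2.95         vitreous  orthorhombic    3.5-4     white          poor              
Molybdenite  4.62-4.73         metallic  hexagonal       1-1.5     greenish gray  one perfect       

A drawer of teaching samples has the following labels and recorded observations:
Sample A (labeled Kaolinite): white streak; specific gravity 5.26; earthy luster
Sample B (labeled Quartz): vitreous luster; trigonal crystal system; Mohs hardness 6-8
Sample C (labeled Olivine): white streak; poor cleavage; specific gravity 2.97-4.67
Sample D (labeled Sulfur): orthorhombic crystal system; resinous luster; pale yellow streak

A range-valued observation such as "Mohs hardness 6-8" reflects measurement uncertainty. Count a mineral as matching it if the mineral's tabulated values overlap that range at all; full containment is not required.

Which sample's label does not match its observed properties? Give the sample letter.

A

Sample A: specific gravity 5.26 is outside the reference for Kaolinite (SG 2.60-2.63) — mislabeled.
Sample B: nothing contradicts Quartz.
Sample C: nothing contradicts Olivine.
Sample D: nothing contradicts Sulfur.
Only sample A is inconsistent with its label.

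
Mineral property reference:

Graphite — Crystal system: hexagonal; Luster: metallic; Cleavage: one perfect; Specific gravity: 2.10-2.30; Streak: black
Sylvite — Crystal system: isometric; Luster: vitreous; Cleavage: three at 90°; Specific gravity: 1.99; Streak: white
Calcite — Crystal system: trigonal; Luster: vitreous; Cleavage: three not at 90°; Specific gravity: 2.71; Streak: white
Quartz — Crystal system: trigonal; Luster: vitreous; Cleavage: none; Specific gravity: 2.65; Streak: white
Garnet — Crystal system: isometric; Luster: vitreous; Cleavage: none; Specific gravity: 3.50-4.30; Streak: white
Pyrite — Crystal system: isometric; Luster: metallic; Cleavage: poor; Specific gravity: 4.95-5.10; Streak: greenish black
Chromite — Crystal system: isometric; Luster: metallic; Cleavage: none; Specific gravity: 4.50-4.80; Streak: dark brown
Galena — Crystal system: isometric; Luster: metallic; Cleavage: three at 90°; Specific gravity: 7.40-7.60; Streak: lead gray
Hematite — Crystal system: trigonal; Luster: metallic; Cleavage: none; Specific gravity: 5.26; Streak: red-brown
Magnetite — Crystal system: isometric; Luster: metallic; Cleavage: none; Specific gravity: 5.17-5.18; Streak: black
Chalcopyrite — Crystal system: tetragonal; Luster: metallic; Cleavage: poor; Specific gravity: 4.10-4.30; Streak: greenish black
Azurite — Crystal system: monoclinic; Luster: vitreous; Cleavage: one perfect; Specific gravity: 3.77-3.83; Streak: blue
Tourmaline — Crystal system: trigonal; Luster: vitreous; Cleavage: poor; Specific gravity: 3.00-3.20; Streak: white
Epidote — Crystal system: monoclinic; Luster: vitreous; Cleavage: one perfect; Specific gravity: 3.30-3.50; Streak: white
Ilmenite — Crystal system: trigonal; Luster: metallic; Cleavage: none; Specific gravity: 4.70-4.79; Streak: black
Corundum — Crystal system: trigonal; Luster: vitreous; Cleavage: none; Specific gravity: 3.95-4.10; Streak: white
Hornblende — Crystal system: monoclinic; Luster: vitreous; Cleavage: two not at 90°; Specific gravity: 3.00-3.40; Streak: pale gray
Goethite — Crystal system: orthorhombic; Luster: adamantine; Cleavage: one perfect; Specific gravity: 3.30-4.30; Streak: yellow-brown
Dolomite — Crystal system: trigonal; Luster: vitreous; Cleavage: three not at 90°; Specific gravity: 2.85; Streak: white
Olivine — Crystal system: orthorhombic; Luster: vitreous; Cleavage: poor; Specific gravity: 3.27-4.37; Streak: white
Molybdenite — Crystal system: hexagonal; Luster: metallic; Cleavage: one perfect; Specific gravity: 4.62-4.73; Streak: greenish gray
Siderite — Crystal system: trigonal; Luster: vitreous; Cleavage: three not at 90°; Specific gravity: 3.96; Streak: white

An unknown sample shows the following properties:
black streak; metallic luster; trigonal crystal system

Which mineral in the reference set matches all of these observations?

Black streak — Graphite, Magnetite, Ilmenite remain.
Metallic luster — every remaining candidate is consistent.
Trigonal crystal system — only Ilmenite remains.
Ilmenite is the sole remaining match.

Ilmenite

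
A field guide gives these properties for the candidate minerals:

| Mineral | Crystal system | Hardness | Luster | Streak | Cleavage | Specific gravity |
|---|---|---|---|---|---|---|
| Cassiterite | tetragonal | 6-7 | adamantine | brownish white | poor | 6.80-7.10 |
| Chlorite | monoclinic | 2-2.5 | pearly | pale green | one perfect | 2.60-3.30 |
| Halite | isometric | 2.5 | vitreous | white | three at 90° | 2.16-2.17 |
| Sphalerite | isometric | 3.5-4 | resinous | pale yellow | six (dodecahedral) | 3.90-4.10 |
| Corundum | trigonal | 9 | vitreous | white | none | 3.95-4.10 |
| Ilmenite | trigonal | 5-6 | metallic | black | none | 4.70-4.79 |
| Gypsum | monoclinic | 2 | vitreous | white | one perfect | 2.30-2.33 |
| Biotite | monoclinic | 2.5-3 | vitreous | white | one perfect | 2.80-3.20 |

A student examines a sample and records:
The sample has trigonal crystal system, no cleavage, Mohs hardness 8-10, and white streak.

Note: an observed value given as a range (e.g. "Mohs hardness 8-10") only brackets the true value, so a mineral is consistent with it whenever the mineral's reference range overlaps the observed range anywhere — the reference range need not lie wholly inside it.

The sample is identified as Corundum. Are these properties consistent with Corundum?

Consistent

Trigonal crystal system — agrees with Corundum (trigonal system).
No cleavage — agrees with Corundum (cleavage none).
Mohs hardness 8-10 — agrees with Corundum (hardness 9).
White streak — agrees with Corundum (white streak).
Every observed property is compatible with the reference values for Corundum.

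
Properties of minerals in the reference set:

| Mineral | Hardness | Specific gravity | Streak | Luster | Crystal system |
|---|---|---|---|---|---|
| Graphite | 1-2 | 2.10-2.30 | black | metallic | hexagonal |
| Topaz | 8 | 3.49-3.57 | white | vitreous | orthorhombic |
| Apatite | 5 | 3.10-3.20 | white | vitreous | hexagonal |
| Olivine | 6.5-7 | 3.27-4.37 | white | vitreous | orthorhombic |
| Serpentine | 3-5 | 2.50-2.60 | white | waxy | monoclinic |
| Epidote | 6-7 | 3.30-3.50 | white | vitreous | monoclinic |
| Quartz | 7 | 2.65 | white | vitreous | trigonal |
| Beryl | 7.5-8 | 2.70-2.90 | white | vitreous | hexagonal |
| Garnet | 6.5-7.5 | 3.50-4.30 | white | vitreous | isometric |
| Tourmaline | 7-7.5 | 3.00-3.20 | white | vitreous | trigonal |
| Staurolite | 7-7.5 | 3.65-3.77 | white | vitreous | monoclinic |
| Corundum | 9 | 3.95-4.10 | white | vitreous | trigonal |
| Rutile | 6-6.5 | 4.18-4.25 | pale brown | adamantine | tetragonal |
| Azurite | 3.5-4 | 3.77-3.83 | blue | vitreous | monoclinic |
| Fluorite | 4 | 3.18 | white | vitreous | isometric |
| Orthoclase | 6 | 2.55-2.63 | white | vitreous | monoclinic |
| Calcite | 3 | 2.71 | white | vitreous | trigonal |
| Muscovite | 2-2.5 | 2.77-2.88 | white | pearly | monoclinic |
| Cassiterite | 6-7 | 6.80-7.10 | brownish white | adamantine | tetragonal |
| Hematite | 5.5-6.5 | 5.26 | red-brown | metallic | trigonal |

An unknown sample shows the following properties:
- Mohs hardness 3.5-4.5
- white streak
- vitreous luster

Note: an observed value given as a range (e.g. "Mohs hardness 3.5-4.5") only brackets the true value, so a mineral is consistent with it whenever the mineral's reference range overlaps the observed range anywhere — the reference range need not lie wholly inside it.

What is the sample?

Mohs hardness 3.5-4.5: narrows the field to Serpentine, Azurite, Fluorite.
White streak is inconsistent with Azurite.
Vitreous luster rules out Serpentine.
Fluorite is the sole remaining match.

Fluorite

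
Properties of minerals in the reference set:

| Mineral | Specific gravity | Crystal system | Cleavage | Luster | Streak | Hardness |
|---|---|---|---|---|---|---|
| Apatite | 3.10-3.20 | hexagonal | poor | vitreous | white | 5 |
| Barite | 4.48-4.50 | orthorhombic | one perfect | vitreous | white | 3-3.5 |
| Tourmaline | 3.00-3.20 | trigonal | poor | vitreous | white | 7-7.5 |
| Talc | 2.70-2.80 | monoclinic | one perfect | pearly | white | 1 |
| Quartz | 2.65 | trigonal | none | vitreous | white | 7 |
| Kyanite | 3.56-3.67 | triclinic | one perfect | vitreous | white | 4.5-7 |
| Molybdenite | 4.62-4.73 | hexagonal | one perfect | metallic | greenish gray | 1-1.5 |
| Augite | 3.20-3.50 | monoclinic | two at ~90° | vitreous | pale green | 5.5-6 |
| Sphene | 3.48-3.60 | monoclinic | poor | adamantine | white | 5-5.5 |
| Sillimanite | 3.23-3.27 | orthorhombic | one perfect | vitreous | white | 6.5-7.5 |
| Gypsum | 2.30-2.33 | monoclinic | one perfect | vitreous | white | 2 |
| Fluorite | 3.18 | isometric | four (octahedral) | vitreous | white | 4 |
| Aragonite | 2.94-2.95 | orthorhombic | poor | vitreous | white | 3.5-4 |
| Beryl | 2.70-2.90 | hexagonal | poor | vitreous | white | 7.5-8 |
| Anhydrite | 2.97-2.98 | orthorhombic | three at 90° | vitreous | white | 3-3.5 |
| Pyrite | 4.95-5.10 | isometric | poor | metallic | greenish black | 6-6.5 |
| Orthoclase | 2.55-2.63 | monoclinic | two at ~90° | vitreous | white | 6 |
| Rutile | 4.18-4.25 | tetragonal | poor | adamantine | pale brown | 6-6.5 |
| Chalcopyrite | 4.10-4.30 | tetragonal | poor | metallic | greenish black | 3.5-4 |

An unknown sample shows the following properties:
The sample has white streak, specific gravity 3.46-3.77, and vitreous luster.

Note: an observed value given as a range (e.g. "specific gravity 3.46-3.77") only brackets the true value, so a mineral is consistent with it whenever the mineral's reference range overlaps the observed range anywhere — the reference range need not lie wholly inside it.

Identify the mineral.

Kyanite

White streak is inconsistent with Molybdenite, Augite, Pyrite, Rutile, Chalcopyrite.
Specific gravity 3.46-3.77 — Kyanite, Sphene remain.
Vitreous luster eliminates Sphene.
Only Kyanite satisfies all observations.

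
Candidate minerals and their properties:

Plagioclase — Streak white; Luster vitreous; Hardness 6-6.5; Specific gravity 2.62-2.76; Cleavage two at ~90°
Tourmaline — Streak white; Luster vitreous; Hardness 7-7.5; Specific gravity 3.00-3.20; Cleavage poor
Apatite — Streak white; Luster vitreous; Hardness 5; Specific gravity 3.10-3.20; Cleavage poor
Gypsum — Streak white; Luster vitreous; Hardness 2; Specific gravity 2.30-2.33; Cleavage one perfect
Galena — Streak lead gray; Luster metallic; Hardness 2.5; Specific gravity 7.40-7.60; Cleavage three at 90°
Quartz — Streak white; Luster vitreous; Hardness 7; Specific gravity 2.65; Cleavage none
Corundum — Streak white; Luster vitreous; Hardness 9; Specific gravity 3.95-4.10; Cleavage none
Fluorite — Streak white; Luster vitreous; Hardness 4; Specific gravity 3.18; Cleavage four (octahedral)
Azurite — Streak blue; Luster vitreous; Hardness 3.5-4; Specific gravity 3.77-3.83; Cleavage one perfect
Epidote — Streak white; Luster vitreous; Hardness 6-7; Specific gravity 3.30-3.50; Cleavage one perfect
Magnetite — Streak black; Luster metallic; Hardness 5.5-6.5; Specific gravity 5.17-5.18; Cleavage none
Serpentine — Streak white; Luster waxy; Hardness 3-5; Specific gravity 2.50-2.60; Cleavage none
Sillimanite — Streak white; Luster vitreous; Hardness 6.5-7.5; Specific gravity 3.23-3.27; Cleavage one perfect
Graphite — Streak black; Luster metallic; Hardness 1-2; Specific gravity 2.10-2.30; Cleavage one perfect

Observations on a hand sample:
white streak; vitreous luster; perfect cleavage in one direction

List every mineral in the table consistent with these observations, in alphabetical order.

Epidote, Gypsum, Sillimanite

White streak rules out Galena, Azurite, Magnetite, Graphite.
Vitreous luster rules out Serpentine.
Perfect cleavage in one direction: leaves Gypsum, Epidote, Sillimanite.
Consistent with every observation: Epidote, Gypsum, Sillimanite.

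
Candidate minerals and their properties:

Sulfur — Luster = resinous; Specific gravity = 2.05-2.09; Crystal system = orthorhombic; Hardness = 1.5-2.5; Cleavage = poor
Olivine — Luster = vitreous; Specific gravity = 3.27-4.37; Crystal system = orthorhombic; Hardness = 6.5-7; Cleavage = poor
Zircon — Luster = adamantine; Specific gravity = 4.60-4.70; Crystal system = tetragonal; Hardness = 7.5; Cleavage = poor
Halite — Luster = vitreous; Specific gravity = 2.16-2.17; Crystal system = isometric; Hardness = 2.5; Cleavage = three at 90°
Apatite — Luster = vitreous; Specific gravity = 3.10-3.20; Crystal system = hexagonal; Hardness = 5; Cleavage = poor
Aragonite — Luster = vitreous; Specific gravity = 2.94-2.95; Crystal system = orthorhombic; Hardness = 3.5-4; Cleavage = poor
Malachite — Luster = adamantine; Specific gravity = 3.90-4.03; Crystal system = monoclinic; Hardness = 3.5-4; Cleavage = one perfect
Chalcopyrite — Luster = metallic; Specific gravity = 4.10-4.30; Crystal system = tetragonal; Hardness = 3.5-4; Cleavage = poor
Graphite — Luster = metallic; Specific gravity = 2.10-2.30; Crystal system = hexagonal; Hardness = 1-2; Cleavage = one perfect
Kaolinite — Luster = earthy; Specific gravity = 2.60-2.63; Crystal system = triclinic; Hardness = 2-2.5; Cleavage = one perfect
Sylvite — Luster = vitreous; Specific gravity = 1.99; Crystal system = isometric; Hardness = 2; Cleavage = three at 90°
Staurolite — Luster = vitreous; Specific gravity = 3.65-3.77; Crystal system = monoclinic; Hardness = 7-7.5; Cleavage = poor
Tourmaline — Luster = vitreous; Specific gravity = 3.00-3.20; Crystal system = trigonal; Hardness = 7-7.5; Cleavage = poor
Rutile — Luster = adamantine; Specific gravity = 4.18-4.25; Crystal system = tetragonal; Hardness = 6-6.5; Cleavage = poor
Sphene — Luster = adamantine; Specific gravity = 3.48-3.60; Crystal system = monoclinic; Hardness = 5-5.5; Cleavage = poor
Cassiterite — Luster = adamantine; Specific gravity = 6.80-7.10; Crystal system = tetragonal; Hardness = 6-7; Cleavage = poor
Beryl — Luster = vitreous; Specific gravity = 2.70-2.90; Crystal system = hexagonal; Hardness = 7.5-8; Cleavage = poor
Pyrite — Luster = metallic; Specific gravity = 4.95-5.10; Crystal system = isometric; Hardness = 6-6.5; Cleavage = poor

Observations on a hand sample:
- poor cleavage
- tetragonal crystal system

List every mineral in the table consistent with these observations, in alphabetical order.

Poor cleavage is inconsistent with Halite, Malachite, Graphite, Kaolinite, Sylvite.
Tetragonal crystal system: leaves Zircon, Chalcopyrite, Rutile, Cassiterite.
Remaining candidates: Cassiterite, Chalcopyrite, Rutile, Zircon.

Cassiterite, Chalcopyrite, Rutile, Zircon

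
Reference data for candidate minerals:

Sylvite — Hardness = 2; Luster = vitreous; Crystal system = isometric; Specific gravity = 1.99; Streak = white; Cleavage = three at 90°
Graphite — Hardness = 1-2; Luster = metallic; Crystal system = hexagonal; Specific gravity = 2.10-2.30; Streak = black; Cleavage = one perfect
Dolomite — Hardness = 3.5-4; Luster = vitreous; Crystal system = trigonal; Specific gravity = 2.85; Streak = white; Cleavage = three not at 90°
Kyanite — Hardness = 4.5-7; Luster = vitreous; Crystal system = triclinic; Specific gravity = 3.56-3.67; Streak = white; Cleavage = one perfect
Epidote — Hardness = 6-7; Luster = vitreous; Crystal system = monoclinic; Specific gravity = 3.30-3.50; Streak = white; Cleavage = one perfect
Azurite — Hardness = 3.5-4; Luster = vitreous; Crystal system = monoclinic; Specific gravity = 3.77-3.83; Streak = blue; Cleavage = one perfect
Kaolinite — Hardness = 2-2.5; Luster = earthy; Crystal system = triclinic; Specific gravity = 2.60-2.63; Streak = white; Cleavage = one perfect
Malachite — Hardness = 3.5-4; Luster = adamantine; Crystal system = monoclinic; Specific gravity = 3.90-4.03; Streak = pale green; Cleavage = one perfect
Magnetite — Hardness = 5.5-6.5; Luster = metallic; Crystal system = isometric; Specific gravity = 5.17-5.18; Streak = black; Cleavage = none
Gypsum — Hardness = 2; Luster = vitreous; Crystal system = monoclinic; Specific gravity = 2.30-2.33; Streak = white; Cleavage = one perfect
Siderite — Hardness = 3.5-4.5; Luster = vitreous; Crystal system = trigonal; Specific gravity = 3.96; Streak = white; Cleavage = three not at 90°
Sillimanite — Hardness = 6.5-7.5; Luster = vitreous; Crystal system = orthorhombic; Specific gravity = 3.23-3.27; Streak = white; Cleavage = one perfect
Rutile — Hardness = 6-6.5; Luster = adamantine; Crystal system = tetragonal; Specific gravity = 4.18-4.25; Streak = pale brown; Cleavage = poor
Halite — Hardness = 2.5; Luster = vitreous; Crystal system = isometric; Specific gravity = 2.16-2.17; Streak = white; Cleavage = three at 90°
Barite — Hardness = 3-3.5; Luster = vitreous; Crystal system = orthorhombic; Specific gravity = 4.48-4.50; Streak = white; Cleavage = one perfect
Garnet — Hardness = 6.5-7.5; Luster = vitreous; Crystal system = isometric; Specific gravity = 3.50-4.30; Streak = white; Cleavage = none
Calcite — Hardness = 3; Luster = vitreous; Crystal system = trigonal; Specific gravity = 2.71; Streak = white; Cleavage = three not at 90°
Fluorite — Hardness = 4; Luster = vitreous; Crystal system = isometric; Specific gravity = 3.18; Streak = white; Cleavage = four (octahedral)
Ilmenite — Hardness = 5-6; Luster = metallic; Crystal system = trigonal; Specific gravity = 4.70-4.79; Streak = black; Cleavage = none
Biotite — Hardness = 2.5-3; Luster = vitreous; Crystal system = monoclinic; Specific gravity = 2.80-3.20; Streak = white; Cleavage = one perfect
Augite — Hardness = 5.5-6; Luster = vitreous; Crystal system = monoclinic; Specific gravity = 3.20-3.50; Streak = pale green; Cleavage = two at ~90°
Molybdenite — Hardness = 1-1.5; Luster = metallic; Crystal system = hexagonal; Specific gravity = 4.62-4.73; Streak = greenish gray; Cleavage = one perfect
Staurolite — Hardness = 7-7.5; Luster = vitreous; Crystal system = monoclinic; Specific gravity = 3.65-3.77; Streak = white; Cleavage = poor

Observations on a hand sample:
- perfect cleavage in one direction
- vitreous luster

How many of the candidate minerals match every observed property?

Perfect cleavage in one direction — leaves Graphite, Kyanite, Epidote, Azurite, Kaolinite, Malachite, Gypsum, Sillimanite, Barite, Biotite, Molybdenite.
Vitreous luster rules out Graphite, Kaolinite, Malachite, Molybdenite.
Remaining candidates: Azurite, Barite, Biotite, Epidote, Gypsum, Kyanite, Sillimanite.
That is 7 minerals.

7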